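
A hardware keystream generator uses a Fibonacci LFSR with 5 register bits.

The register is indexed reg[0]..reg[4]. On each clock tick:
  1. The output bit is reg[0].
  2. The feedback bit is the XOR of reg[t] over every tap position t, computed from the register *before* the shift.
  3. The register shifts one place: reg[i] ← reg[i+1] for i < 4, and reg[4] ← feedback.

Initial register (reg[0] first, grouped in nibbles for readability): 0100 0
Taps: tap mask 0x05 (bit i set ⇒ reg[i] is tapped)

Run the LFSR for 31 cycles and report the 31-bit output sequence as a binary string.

0100001001011001111100011011101

k : reg_k → out_k, fb_k
0: 01000 → 0, fb=0
1: 10000 → 1, fb=1
2: 00001 → 0, fb=0
3: 00010 → 0, fb=0
4: 00100 → 0, fb=1
5: 01001 → 0, fb=0
6: 10010 → 1, fb=1
7: 00101 → 0, fb=1
8: 01011 → 0, fb=0
9: 10110 → 1, fb=0
10: 01100 → 0, fb=1
11: 11001 → 1, fb=1
12: 10011 → 1, fb=1
13: 00111 → 0, fb=1
14: 01111 → 0, fb=1
15: 11111 → 1, fb=0
16: 11110 → 1, fb=0
17: 11100 → 1, fb=0
18: 11000 → 1, fb=1
19: 10001 → 1, fb=1
20: 00011 → 0, fb=0
21: 00110 → 0, fb=1
22: 01101 → 0, fb=1
23: 11011 → 1, fb=1
24: 10111 → 1, fb=0
25: 01110 → 0, fb=1
26: 11101 → 1, fb=0
27: 11010 → 1, fb=1
28: 10101 → 1, fb=0
29: 01010 → 0, fb=0
30: 10100 → 1, fb=0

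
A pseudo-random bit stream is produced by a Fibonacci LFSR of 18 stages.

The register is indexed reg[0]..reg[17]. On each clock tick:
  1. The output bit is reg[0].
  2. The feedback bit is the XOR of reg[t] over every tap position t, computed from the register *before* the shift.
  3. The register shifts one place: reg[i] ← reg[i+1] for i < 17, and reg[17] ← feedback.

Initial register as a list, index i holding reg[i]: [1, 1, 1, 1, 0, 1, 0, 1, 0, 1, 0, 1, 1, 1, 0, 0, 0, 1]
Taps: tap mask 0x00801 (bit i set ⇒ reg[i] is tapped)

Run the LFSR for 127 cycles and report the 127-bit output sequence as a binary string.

tick  register→output (feedback)
  0  111101010101110001→1 (0)
  1  111010101011100010→1 (0)
  2  110101010111000100→1 (0)
  3  101010101110001000→1 (1)
  4  010101011100010001→0 (0)
  5  101010111000100010→1 (1)
  6  010101110001000101→0 (1)
  7  101011100010001011→1 (1)
  8  010111000100010111→0 (0)
  9  101110001000101110→1 (1)
 10  011100010001011101→0 (1)
 11  111000100010111011→1 (1)
 12  110001000101110111→1 (0)
 13  100010001011101110→1 (0)
 14  000100010111011100→0 (1)
 15  001000101110111001→0 (0)
 16  010001011101110010→0 (1)
 17  100010111011100101→1 (0)
 18  000101110111001010→0 (1)
 19  001011101110010101→0 (0)
 20  010111011100101010→0 (0)
 21  101110111001010100→1 (0)
 22  011101110010101000→0 (0)
 23  111011100101010000→1 (0)
 24  110111001010100000→1 (1)
 25  101110010101000001→1 (0)
 26  011100101010000010→0 (0)
 27  111001010100000100→1 (1)
 28  110010101000001001→1 (1)
 29  100101010000010011→1 (1)
 30  001010100000100111→0 (0)
 31  010101000001001110→0 (1)
 32  101010000010011101→1 (1)
 33  010100000100111011→0 (0)
 34  101000001001110110→1 (0)
 35  010000010011101100→0 (1)
 36  100000100111011001→1 (0)
 37  000001001110110010→0 (0)
 38  000010011101100100→0 (1)
 39  000100111011001001→0 (1)
 40  001001110110010011→0 (0)
 41  010011101100100110→0 (0)
 42  100111011001001100→1 (0)
 43  001110110010011000→0 (0)
 44  011101100100110000→0 (0)
 45  111011001001100000→1 (0)
 46  110110010011000000→1 (0)
 47  101100100110000000→1 (1)
 48  011001001100000001→0 (0)
 49  110010011000000010→1 (1)
 50  100100110000000101→1 (1)
 51  001001100000001011→0 (0)
 52  010011000000010110→0 (0)
 53  100110000000101100→1 (1)
 54  001100000001011001→0 (1)
 55  011000000010110011→0 (0)
 56  110000000101100110→1 (0)
 57  100000001011001100→1 (0)
 58  000000010110011000→0 (0)
 59  000000101100110000→0 (0)
 60  000001011001100000→0 (1)
 61  000010110011000001→0 (1)
 62  000101100110000011→0 (0)
 63  001011001100000110→0 (0)
 64  010110011000001100→0 (0)
 65  101100110000011000→1 (1)
 66  011001100000110001→0 (0)
 67  110011000001100010→1 (0)
 68  100110000011000100→1 (0)
 69  001100000110001000→0 (0)
 70  011000001100010000→0 (0)
 71  110000011000100000→1 (1)
 72  100000110001000001→1 (0)
 73  000001100010000010→0 (0)
 74  000011000100000100→0 (0)
 75  000110001000001000→0 (0)
 76  001100010000010000→0 (0)
 77  011000100000100000→0 (0)
 78  110001000001000000→1 (0)
 79  100010000010000000→1 (1)
 80  000100000100000001→0 (0)
 81  001000001000000010→0 (0)
 82  010000010000000100→0 (0)
 83  100000100000001000→1 (1)
 84  000001000000010001→0 (0)
 85  000010000000100010→0 (0)
 86  000100000001000100→0 (1)
 87  001000000010001001→0 (0)
 88  010000000100010010→0 (0)
 89  100000001000100100→1 (1)
 90  000000010001001001→0 (1)
 91  000000100010010011→0 (0)
 92  000001000100100110→0 (0)
 93  000010001001001100→0 (1)
 94  000100010010011001→0 (0)
 95  001000100100110010→0 (0)
 96  010001001001100100→0 (1)
 97  100010010011001001→1 (0)
 98  000100100110010010→0 (0)
 99  001001001100100100→0 (0)
100  010010011001001000→0 (1)
101  100100110010010001→1 (1)
102  001001100100100011→0 (0)
103  010011001001000110→0 (1)
104  100110010010001101→1 (1)
105  001100100100011011→0 (0)
106  011001001000110110→0 (0)
107  110010010001101100→1 (0)
108  100100100011011000→1 (0)
109  001001000110110000→0 (0)
110  010010001101100000→0 (1)
111  100100011011000001→1 (0)
112  001000110110000010→0 (0)
113  010001101100000100→0 (0)
114  100011011000001000→1 (1)
115  000110110000010001→0 (0)
116  001101100000100010→0 (0)
117  011011000001000100→0 (1)
118  110110000010001001→1 (1)
119  101100000100010011→1 (1)
120  011000001000100111→0 (0)
121  110000010001001110→1 (0)
122  100000100010011100→1 (1)
123  000001000100111001→0 (0)
124  000010001001110010→0 (1)
125  000100010011100101→0 (1)
126  001000100111001011→0 (1)

1111010101011100010001011101110010101000001001110110010011000000010110011000001100010000010000000100010010011001001000110110000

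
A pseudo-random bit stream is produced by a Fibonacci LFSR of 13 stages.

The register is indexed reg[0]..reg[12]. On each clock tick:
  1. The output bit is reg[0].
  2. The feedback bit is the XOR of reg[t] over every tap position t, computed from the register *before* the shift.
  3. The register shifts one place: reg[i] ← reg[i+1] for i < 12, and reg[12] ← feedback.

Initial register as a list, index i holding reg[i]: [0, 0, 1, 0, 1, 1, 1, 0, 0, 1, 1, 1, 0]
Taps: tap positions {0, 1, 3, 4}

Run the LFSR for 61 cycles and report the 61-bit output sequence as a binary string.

k : reg_k → out_k, fb_k
0: 0010111001110 → 0, fb=1
1: 0101110011101 → 0, fb=1
2: 1011100111011 → 1, fb=1
3: 0111001110111 → 0, fb=0
4: 1110011101110 → 1, fb=0
5: 1100111011100 → 1, fb=1
6: 1001110111001 → 1, fb=1
7: 0011101110011 → 0, fb=0
8: 0111011100110 → 0, fb=0
9: 1110111001100 → 1, fb=1
10: 1101110011001 → 1, fb=0
11: 1011100110010 → 1, fb=1
12: 0111001100101 → 0, fb=0
13: 1110011001010 → 1, fb=0
14: 1100110010100 → 1, fb=1
15: 1001100101001 → 1, fb=1
16: 0011001010011 → 0, fb=1
17: 0110010100111 → 0, fb=1
18: 1100101001111 → 1, fb=1
19: 1001010011111 → 1, fb=0
20: 0010100111110 → 0, fb=1
21: 0101001111101 → 0, fb=0
22: 1010011111010 → 1, fb=1
23: 0100111110101 → 0, fb=0
24: 1001111101010 → 1, fb=1
25: 0011111010101 → 0, fb=0
26: 0111110101010 → 0, fb=1
27: 1111101010101 → 1, fb=0
28: 1111010101010 → 1, fb=1
29: 1110101010101 → 1, fb=1
30: 1101010101011 → 1, fb=1
31: 1010101010111 → 1, fb=0
32: 0101010101110 → 0, fb=0
33: 1010101011100 → 1, fb=0
34: 0101010111000 → 0, fb=0
35: 1010101110000 → 1, fb=0
36: 0101011100000 → 0, fb=0
37: 1010111000000 → 1, fb=0
38: 0101110000000 → 0, fb=1
39: 1011100000001 → 1, fb=1
40: 0111000000011 → 0, fb=0
41: 1110000000110 → 1, fb=0
42: 1100000001100 → 1, fb=0
43: 1000000011000 → 1, fb=1
44: 0000000110001 → 0, fb=0
45: 0000001100010 → 0, fb=0
46: 0000011000100 → 0, fb=0
47: 0000110001000 → 0, fb=1
48: 0001100010001 → 0, fb=0
49: 0011000100010 → 0, fb=1
50: 0110001000101 → 0, fb=1
51: 1100010001011 → 1, fb=0
52: 1000100010110 → 1, fb=0
53: 0001000101100 → 0, fb=1
54: 0010001011001 → 0, fb=0
55: 0100010110010 → 0, fb=1
56: 1000101100101 → 1, fb=0
57: 0001011001010 → 0, fb=1
58: 0010110010101 → 0, fb=1
59: 0101100101011 → 0, fb=1
60: 1011001010111 → 1, fb=0

0010111001110111001100101001111101010101011100000001100010001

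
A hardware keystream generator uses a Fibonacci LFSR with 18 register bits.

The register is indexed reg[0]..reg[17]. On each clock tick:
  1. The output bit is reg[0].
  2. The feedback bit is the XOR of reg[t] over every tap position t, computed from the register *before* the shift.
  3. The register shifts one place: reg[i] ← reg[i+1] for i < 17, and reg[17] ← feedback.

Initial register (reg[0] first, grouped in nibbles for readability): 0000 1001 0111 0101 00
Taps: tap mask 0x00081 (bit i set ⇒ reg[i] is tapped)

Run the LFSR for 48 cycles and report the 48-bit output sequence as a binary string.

000010010111010100101100111110001101010000100100

step | reg (before) | out | fb
   0 | 000010010111010100 | 0 | 1
   1 | 000100101110101001 | 0 | 0
   2 | 001001011101010010 | 0 | 1
   3 | 010010111010100101 | 0 | 1
   4 | 100101110101001011 | 1 | 0
   5 | 001011101010010110 | 0 | 0
   6 | 010111010100101100 | 0 | 1
   7 | 101110101001011001 | 1 | 1
   8 | 011101010010110011 | 0 | 1
   9 | 111010100101100111 | 1 | 1
  10 | 110101001011001111 | 1 | 1
  11 | 101010010110011111 | 1 | 0
  12 | 010100101100111110 | 0 | 0
  13 | 101001011001111100 | 1 | 0
  14 | 010010110011111000 | 0 | 1
  15 | 100101100111110001 | 1 | 1
  16 | 001011001111100011 | 0 | 0
  17 | 010110011111000110 | 0 | 1
  18 | 101100111110001101 | 1 | 0
  19 | 011001111100011010 | 0 | 1
  20 | 110011111000110101 | 1 | 0
  21 | 100111110001101010 | 1 | 0
  22 | 001111100011010100 | 0 | 0
  23 | 011111000110101000 | 0 | 0
  24 | 111110001101010000 | 1 | 1
  25 | 111100011010100001 | 1 | 0
  26 | 111000110101000010 | 1 | 0
  27 | 110001101010000100 | 1 | 1
  28 | 100011010100001001 | 1 | 0
  29 | 000110101000010010 | 0 | 0
  30 | 001101010000100100 | 0 | 1
  31 | 011010100001001001 | 0 | 0
  32 | 110101000010010010 | 1 | 1
  33 | 101010000100100101 | 1 | 1
  34 | 010100001001001011 | 0 | 0
  35 | 101000010010010110 | 1 | 0
  36 | 010000100100101100 | 0 | 0
  37 | 100001001001011000 | 1 | 1
  38 | 000010010010110001 | 0 | 1
  39 | 000100100101100011 | 0 | 0
  40 | 001001001011000110 | 0 | 0
  41 | 010010010110001100 | 0 | 1
  42 | 100100101100011001 | 1 | 1
  43 | 001001011000110011 | 0 | 1
  44 | 010010110001100111 | 0 | 1
  45 | 100101100011001111 | 1 | 1
  46 | 001011000110011111 | 0 | 0
  47 | 010110001100111110 | 0 | 0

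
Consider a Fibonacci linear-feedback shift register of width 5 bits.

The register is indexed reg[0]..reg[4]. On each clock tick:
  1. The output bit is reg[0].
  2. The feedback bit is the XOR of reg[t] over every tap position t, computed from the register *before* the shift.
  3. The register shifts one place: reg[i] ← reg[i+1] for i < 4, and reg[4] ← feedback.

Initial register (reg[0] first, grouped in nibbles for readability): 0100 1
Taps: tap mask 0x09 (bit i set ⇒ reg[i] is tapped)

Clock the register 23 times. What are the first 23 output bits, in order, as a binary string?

k : reg_k → out_k, fb_k
0: 01001 → 0, fb=0
1: 10010 → 1, fb=0
2: 00100 → 0, fb=0
3: 01000 → 0, fb=0
4: 10000 → 1, fb=1
5: 00001 → 0, fb=0
6: 00010 → 0, fb=1
7: 00101 → 0, fb=0
8: 01010 → 0, fb=1
9: 10101 → 1, fb=1
10: 01011 → 0, fb=1
11: 10111 → 1, fb=0
12: 01110 → 0, fb=1
13: 11101 → 1, fb=1
14: 11011 → 1, fb=0
15: 10110 → 1, fb=0
16: 01100 → 0, fb=0
17: 11000 → 1, fb=1
18: 10001 → 1, fb=1
19: 00011 → 0, fb=1
20: 00111 → 0, fb=1
21: 01111 → 0, fb=1
22: 11111 → 1, fb=0

01001000010101110110001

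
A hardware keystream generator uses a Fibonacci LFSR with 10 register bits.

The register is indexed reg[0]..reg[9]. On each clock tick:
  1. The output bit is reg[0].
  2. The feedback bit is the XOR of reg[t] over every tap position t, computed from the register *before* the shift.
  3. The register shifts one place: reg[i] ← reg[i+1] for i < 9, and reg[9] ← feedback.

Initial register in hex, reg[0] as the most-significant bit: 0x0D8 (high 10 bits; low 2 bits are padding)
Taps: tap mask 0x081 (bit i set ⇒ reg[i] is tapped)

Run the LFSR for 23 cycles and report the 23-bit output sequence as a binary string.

tick  register→output (feedback)
  0  0000110110→0 (1)
  1  0001101101→0 (1)
  2  0011011011→0 (0)
  3  0110110110→0 (1)
  4  1101101101→1 (0)
  5  1011011010→1 (1)
  6  0110110101→0 (1)
  7  1101101011→1 (1)
  8  1011010111→1 (0)
  9  0110101110→0 (1)
 10  1101011101→1 (0)
 11  1010111010→1 (1)
 12  0101110101→0 (1)
 13  1011101011→1 (1)
 14  0111010111→0 (1)
 15  1110101111→1 (0)
 16  1101011110→1 (0)
 17  1010111100→1 (0)
 18  0101111000→0 (0)
 19  1011110000→1 (1)
 20  0111100001→0 (0)
 21  1111000010→1 (1)
 22  1110000101→1 (0)

00001101101101011101011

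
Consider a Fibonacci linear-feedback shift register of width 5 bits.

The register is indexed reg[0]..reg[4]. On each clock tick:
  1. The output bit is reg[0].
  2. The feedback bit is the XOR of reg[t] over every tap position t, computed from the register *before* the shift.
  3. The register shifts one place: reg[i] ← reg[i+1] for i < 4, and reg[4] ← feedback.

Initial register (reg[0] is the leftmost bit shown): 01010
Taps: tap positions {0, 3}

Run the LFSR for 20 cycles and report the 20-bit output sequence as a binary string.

tick  register→output (feedback)
  0  01010→0 (1)
  1  10101→1 (1)
  2  01011→0 (1)
  3  10111→1 (0)
  4  01110→0 (1)
  5  11101→1 (1)
  6  11011→1 (0)
  7  10110→1 (0)
  8  01100→0 (0)
  9  11000→1 (1)
 10  10001→1 (1)
 11  00011→0 (1)
 12  00111→0 (1)
 13  01111→0 (1)
 14  11111→1 (0)
 15  11110→1 (0)
 16  11100→1 (1)
 17  11001→1 (1)
 18  10011→1 (0)
 19  00110→0 (1)

01010111011000111110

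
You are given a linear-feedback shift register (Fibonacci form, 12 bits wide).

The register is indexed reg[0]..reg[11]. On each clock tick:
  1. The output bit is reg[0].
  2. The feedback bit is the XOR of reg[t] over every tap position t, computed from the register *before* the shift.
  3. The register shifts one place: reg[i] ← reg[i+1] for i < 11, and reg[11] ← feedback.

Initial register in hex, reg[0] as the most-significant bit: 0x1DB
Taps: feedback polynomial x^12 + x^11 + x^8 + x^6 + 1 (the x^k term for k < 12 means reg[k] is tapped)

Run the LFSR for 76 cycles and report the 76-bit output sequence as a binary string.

k : reg_k → out_k, fb_k
0: 000111011011 → 0, fb=0
1: 001110110110 → 0, fb=1
2: 011101101101 → 0, fb=1
3: 111011011011 → 1, fb=1
4: 110110110111 → 1, fb=1
5: 101101101111 → 1, fb=0
6: 011011011110 → 0, fb=1
7: 110110111101 → 1, fb=0
8: 101101111010 → 1, fb=1
9: 011011110101 → 0, fb=0
10: 110111101010 → 1, fb=1
11: 101111010101 → 1, fb=0
12: 011110101010 → 0, fb=0
13: 111101010100 → 1, fb=1
14: 111010101001 → 1, fb=0
15: 110101010010 → 1, fb=1
16: 101010100101 → 1, fb=1
17: 010101001011 → 0, fb=0
18: 101010010110 → 1, fb=1
19: 010100101101 → 0, fb=1
20: 101001011011 → 1, fb=1
21: 010010110111 → 0, fb=0
22: 100101101110 → 1, fb=1
23: 001011011101 → 0, fb=0
24: 010110111010 → 0, fb=0
25: 101101110100 → 1, fb=0
26: 011011101000 → 0, fb=0
27: 110111010000 → 1, fb=1
28: 101110100001 → 1, fb=1
29: 011101000011 → 0, fb=1
30: 111010000111 → 1, fb=0
31: 110100001110 → 1, fb=0
32: 101000011100 → 1, fb=0
33: 010000111000 → 0, fb=0
34: 100001110000 → 1, fb=0
35: 000011100000 → 0, fb=1
36: 000111000001 → 0, fb=1
37: 001110000011 → 0, fb=1
38: 011100000111 → 0, fb=1
39: 111000001111 → 1, fb=1
40: 110000011111 → 1, fb=1
41: 100000111111 → 1, fb=0
42: 000001111110 → 0, fb=0
43: 000011111100 → 0, fb=0
44: 000111111000 → 0, fb=0
45: 001111110000 → 0, fb=1
46: 011111100001 → 0, fb=0
47: 111111000010 → 1, fb=1
48: 111110000101 → 1, fb=0
49: 111100001010 → 1, fb=0
50: 111000010100 → 1, fb=1
51: 110000101001 → 1, fb=0
52: 100001010010 → 1, fb=1
53: 000010100101 → 0, fb=0
54: 000101001010 → 0, fb=1
55: 001010010101 → 0, fb=1
56: 010100101011 → 0, fb=1
57: 101001010111 → 1, fb=0
58: 010010101110 → 0, fb=0
59: 100101011100 → 1, fb=0
60: 001010111000 → 0, fb=0
61: 010101110000 → 0, fb=1
62: 101011100001 → 1, fb=1
63: 010111000011 → 0, fb=1
64: 101110000111 → 1, fb=0
65: 011100001110 → 0, fb=1
66: 111000011101 → 1, fb=1
67: 110000111011 → 1, fb=0
68: 100001110110 → 1, fb=0
69: 000011101100 → 0, fb=0
70: 000111011000 → 0, fb=1
71: 001110110001 → 0, fb=0
72: 011101100010 → 0, fb=1
73: 111011000101 → 1, fb=0
74: 110110001010 → 1, fb=0
75: 101100010100 → 1, fb=1

0001110110110111101010100101101110100001110000011111100001010010101110000111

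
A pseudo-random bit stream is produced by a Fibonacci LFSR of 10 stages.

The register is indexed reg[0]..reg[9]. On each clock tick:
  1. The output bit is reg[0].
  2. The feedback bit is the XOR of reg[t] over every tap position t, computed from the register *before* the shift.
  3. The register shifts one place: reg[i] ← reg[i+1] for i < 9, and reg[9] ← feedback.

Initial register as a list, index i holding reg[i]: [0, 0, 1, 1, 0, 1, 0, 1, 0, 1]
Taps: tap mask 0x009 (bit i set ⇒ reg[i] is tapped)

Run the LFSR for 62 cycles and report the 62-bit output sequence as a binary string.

tick  register→output (feedback)
  0  0011010101→0 (1)
  1  0110101011→0 (0)
  2  1101010110→1 (0)
  3  1010101100→1 (1)
  4  0101011001→0 (1)
  5  1010110011→1 (1)
  6  0101100111→0 (1)
  7  1011001111→1 (0)
  8  0110011110→0 (0)
  9  1100111100→1 (1)
 10  1001111001→1 (0)
 11  0011110010→0 (1)
 12  0111100101→0 (1)
 13  1111001011→1 (0)
 14  1110010110→1 (1)
 15  1100101101→1 (1)
 16  1001011011→1 (0)
 17  0010110110→0 (0)
 18  0101101100→0 (1)
 19  1011011001→1 (0)
 20  0110110010→0 (0)
 21  1101100100→1 (0)
 22  1011001000→1 (0)
 23  0110010000→0 (0)
 24  1100100000→1 (1)
 25  1001000001→1 (0)
 26  0010000010→0 (0)
 27  0100000100→0 (0)
 28  1000001000→1 (1)
 29  0000010001→0 (0)
 30  0000100010→0 (0)
 31  0001000100→0 (1)
 32  0010001001→0 (0)
 33  0100010010→0 (0)
 34  1000100100→1 (1)
 35  0001001001→0 (1)
 36  0010010011→0 (0)
 37  0100100110→0 (0)
 38  1001001100→1 (0)
 39  0010011000→0 (0)
 40  0100110000→0 (0)
 41  1001100000→1 (0)
 42  0011000000→0 (1)
 43  0110000001→0 (0)
 44  1100000010→1 (1)
 45  1000000101→1 (1)
 46  0000001011→0 (0)
 47  0000010110→0 (0)
 48  0000101100→0 (0)
 49  0001011000→0 (1)
 50  0010110001→0 (0)
 51  0101100010→0 (1)
 52  1011000101→1 (0)
 53  0110001010→0 (0)
 54  1100010100→1 (1)
 55  1000101001→1 (1)
 56  0001010011→0 (1)
 57  0010100111→0 (0)
 58  0101001110→0 (1)
 59  1010011101→1 (1)
 60  0100111011→0 (0)
 61  1001110110→1 (0)

00110101011001111001011011001000001000100100110000001011000101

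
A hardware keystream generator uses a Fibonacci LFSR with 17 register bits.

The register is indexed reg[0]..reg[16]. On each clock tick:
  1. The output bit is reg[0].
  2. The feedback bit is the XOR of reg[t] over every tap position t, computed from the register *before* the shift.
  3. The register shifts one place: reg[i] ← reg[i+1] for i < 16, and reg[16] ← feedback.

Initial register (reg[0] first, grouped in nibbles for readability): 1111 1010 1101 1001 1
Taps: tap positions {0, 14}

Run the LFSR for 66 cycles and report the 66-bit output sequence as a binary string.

111110101101100111000101110101100010011000101110110010100101110011

tick  register→output (feedback)
  0  11111010110110011→1 (1)
  1  11110101101100111→1 (0)
  2  11101011011001110→1 (0)
  3  11010110110011100→1 (0)
  4  10101101100111000→1 (1)
  5  01011011001110001→0 (0)
  6  10110110011100010→1 (1)
  7  01101100111000101→0 (1)
  8  11011001110001011→1 (1)
  9  10110011100010111→1 (0)
 10  01100111000101110→0 (1)
 11  11001110001011101→1 (0)
 12  10011100010111010→1 (1)
 13  00111000101110101→0 (1)
 14  01110001011101011→0 (0)
 15  11100010111010110→1 (0)
 16  11000101110101100→1 (0)
 17  10001011101011000→1 (1)
 18  00010111010110001→0 (0)
 19  00101110101100010→0 (0)
 20  01011101011000100→0 (1)
 21  10111010110001001→1 (1)
 22  01110101100010011→0 (0)
 23  11101011000100110→1 (0)
 24  11010110001001100→1 (0)
 25  10101100010011000→1 (1)
 26  01011000100110001→0 (0)
 27  10110001001100010→1 (1)
 28  01100010011000101→0 (1)
 29  11000100110001011→1 (1)
 30  10001001100010111→1 (0)
 31  00010011000101110→0 (1)
 32  00100110001011101→0 (1)
 33  01001100010111011→0 (0)
 34  10011000101110110→1 (0)
 35  00110001011101100→0 (1)
 36  01100010111011001→0 (0)
 37  11000101110110010→1 (1)
 38  10001011101100101→1 (0)
 39  00010111011001010→0 (0)
 40  00101110110010100→0 (1)
 41  01011101100101001→0 (0)
 42  10111011001010010→1 (1)
 43  01110110010100101→0 (1)
 44  11101100101001011→1 (1)
 45  11011001010010111→1 (0)
 46  10110010100101110→1 (0)
 47  01100101001011100→0 (1)
 48  11001010010111001→1 (1)
 49  10010100101110011→1 (1)
 50  00101001011100111→0 (1)
 51  01010010111001111→0 (1)
 52  10100101110011111→1 (0)
 53  01001011100111110→0 (1)
 54  10010111001111101→1 (0)
 55  00101110011111010→0 (0)
 56  01011100111110100→0 (1)
 57  10111001111101001→1 (1)
 58  01110011111010011→0 (0)
 59  11100111110100110→1 (0)
 60  11001111101001100→1 (0)
 61  10011111010011000→1 (1)
 62  00111110100110001→0 (0)
 63  01111101001100010→0 (0)
 64  11111010011000100→1 (0)
 65  11110100110001000→1 (1)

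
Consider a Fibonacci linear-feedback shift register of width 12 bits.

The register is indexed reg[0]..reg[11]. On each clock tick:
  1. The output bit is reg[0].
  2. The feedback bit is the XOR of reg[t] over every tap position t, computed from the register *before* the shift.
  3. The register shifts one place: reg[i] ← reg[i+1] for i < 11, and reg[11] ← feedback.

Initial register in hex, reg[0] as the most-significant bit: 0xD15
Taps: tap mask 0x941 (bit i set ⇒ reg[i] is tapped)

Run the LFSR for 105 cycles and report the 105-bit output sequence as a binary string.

step | reg (before) | out | fb
   0 | 110100010101 | 1 | 0
   1 | 101000101010 | 1 | 1
   2 | 010001010101 | 0 | 1
   3 | 100010101011 | 1 | 0
   4 | 000101010110 | 0 | 0
   5 | 001010101100 | 0 | 0
   6 | 010101011000 | 0 | 1
   7 | 101010110001 | 1 | 1
   8 | 010101100011 | 0 | 0
   9 | 101011000110 | 1 | 1
  10 | 010110001101 | 0 | 0
  11 | 101100011010 | 1 | 0
  12 | 011000110100 | 0 | 1
  13 | 110001101001 | 1 | 0
  14 | 100011010010 | 1 | 1
  15 | 000110100101 | 0 | 0
  16 | 001101001010 | 0 | 1
  17 | 011010010101 | 0 | 1
  18 | 110100101011 | 1 | 0
  19 | 101001010110 | 1 | 1
  20 | 010010101101 | 0 | 1
  21 | 100101011011 | 1 | 1
  22 | 001010110111 | 0 | 0
  23 | 010101101110 | 0 | 0
  24 | 101011011100 | 1 | 0
  25 | 010110111000 | 0 | 0
  26 | 101101110000 | 1 | 0
  27 | 011011100000 | 0 | 1
  28 | 110111000001 | 1 | 0
  29 | 101110000010 | 1 | 1
  30 | 011100000101 | 0 | 1
  31 | 111000001011 | 1 | 1
  32 | 110000010111 | 1 | 0
  33 | 100000101110 | 1 | 1
  34 | 000001011101 | 0 | 0
  35 | 000010111010 | 0 | 0
  36 | 000101110100 | 0 | 1
  37 | 001011101001 | 0 | 1
  38 | 010111010011 | 0 | 1
  39 | 101110100111 | 1 | 1
  40 | 011101001111 | 0 | 0
  41 | 111010011110 | 1 | 0
  42 | 110100111100 | 1 | 1
  43 | 101001111001 | 1 | 0
  44 | 010011110010 | 0 | 1
  45 | 100111100101 | 1 | 1
  46 | 001111001011 | 0 | 0
  47 | 011110010110 | 0 | 0
  48 | 111100101100 | 1 | 1
  49 | 111001011001 | 1 | 1
  50 | 110010110011 | 1 | 1
  51 | 100101100111 | 1 | 1
  52 | 001011001111 | 0 | 0
  53 | 010110011110 | 0 | 1
  54 | 101100111101 | 1 | 0
  55 | 011001111010 | 0 | 0
  56 | 110011110100 | 1 | 0
  57 | 100111101000 | 1 | 1
  58 | 001111010001 | 0 | 1
  59 | 011110100011 | 0 | 0
  60 | 111101000110 | 1 | 1
  61 | 111010001101 | 1 | 1
  62 | 110100011011 | 1 | 1
  63 | 101000110111 | 1 | 1
  64 | 010001101111 | 0 | 1
  65 | 100011011111 | 1 | 1
  66 | 000110111111 | 0 | 1
  67 | 001101111111 | 0 | 1
  68 | 011011111111 | 0 | 1
  69 | 110111111111 | 1 | 0
  70 | 101111111110 | 1 | 1
  71 | 011111111101 | 0 | 1
  72 | 111111111011 | 1 | 0
  73 | 111111110110 | 1 | 0
  74 | 111111101100 | 1 | 1
  75 | 111111011001 | 1 | 1
  76 | 111110110011 | 1 | 1
  77 | 111101100111 | 1 | 1
  78 | 111011001111 | 1 | 1
  79 | 110110011111 | 1 | 1
  80 | 101100111111 | 1 | 0
  81 | 011001111110 | 0 | 0
  82 | 110011111100 | 1 | 1
  83 | 100111111001 | 1 | 0
  84 | 001111110010 | 0 | 1
  85 | 011111100101 | 0 | 0
  86 | 111111001010 | 1 | 0
  87 | 111110010100 | 1 | 1
  88 | 111100101001 | 1 | 0
  89 | 111001010010 | 1 | 1
  90 | 110010100101 | 1 | 1
  91 | 100101001011 | 1 | 1
  92 | 001010010111 | 0 | 1
  93 | 010100101111 | 0 | 1
  94 | 101001011111 | 1 | 1
  95 | 010010111111 | 0 | 1
  96 | 100101111111 | 1 | 0
  97 | 001011111110 | 0 | 0
  98 | 010111111100 | 0 | 0
  99 | 101111111000 | 1 | 1
 100 | 011111110001 | 0 | 0
 101 | 111111100010 | 1 | 0
 102 | 111111000100 | 1 | 1
 103 | 111110001001 | 1 | 1
 104 | 111100010011 | 1 | 0

110100010101011000110100101011011100000101110100111100101100111101000110111111111011001111110010100101111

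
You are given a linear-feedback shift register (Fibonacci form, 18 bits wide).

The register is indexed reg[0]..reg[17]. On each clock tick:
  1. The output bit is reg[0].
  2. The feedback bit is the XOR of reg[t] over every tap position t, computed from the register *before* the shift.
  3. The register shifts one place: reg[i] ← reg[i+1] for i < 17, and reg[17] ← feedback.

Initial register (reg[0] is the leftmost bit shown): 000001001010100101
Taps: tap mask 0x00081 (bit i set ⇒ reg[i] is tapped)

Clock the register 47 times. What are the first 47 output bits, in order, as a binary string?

00000100101010010101010000000000110101010001101

tick  register→output (feedback)
  0  000001001010100101→0 (0)
  1  000010010101001010→0 (1)
  2  000100101010010101→0 (0)
  3  001001010100101010→0 (1)
  4  010010101001010101→0 (0)
  5  100101010010101010→1 (0)
  6  001010100101010100→0 (0)
  7  010101001010101000→0 (0)
  8  101010010101010000→1 (0)
  9  010100101010100000→0 (0)
 10  101001010101000000→1 (0)
 11  010010101010000000→0 (0)
 12  100101010100000000→1 (0)
 13  001010101000000000→0 (0)
 14  010101010000000000→0 (1)
 15  101010100000000001→1 (1)
 16  010101000000000011→0 (0)
 17  101010000000000110→1 (1)
 18  010100000000001101→0 (0)
 19  101000000000011010→1 (1)
 20  010000000000110101→0 (0)
 21  100000000001101010→1 (1)
 22  000000000011010101→0 (0)
 23  000000000110101010→0 (0)
 24  000000001101010100→0 (0)
 25  000000011010101000→0 (1)
 26  000000110101010001→0 (1)
 27  000001101010100011→0 (0)
 28  000011010101000110→0 (1)
 29  000110101010001101→0 (0)
 30  001101010100011010→0 (1)
 31  011010101000110101→0 (0)
 32  110101010001101010→1 (0)
 33  101010100011010100→1 (1)
 34  010101000110101001→0 (0)
 35  101010001101010010→1 (1)
 36  010100011010100101→0 (1)
 37  101000110101001011→1 (0)
 38  010001101010010110→0 (0)
 39  100011010100101100→1 (0)
 40  000110101001011000→0 (0)
 41  001101010010110000→0 (1)
 42  011010100101100001→0 (0)
 43  110101001011000010→1 (1)
 44  101010010110000101→1 (0)
 45  010100101100001010→0 (0)
 46  101001011000010100→1 (0)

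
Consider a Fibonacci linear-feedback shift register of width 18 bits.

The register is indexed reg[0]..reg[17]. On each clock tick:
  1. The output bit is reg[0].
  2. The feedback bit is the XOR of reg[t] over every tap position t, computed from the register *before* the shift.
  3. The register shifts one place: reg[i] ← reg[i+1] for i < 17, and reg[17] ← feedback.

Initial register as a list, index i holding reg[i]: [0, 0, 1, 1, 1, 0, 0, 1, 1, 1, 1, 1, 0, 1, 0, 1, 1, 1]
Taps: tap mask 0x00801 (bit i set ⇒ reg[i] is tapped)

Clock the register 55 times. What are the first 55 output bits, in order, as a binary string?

k : reg_k → out_k, fb_k
0: 001110011111010111 → 0, fb=1
1: 011100111110101111 → 0, fb=0
2: 111001111101011110 → 1, fb=0
3: 110011111010111100 → 1, fb=1
4: 100111110101111001 → 1, fb=0
5: 001111101011110010 → 0, fb=1
6: 011111010111100101 → 0, fb=1
7: 111110101111001011 → 1, fb=0
8: 111101011110010110 → 1, fb=1
9: 111010111100101101 → 1, fb=1
10: 110101111001011011 → 1, fb=0
11: 101011110010110110 → 1, fb=1
12: 010111100101101101 → 0, fb=1
13: 101111001011011011 → 1, fb=0
14: 011110010110110110 → 0, fb=0
15: 111100101101101100 → 1, fb=0
16: 111001011011011000 → 1, fb=0
17: 110010110110110000 → 1, fb=1
18: 100101101101100001 → 1, fb=0
19: 001011011011000010 → 0, fb=1
20: 010110110110000101 → 0, fb=0
21: 101101101100001010 → 1, fb=1
22: 011011011000010101 → 0, fb=0
23: 110110110000101010 → 1, fb=1
24: 101101100001010101 → 1, fb=0
25: 011011000010101010 → 0, fb=0
26: 110110000101010100 → 1, fb=0
27: 101100001010101000 → 1, fb=1
28: 011000010101010001 → 0, fb=1
29: 110000101010100011 → 1, fb=1
30: 100001010101000111 → 1, fb=0
31: 000010101010001110 → 0, fb=0
32: 000101010100011100 → 0, fb=0
33: 001010101000111000 → 0, fb=0
34: 010101010001110000 → 0, fb=1
35: 101010100011100001 → 1, fb=0
36: 010101000111000010 → 0, fb=1
37: 101010001110000101 → 1, fb=1
38: 010100011100001011 → 0, fb=0
39: 101000111000010110 → 1, fb=1
40: 010001110000101101 → 0, fb=0
41: 100011100001011010 → 1, fb=0
42: 000111000010110100 → 0, fb=0
43: 001110000101101000 → 0, fb=1
44: 011100001011010001 → 0, fb=1
45: 111000010110100011 → 1, fb=1
46: 110000101101000111 → 1, fb=0
47: 100001011010001110 → 1, fb=1
48: 000010110100011101 → 0, fb=0
49: 000101101000111010 → 0, fb=0
50: 001011010001110100 → 0, fb=1
51: 010110100011101001 → 0, fb=1
52: 101101000111010011 → 1, fb=0
53: 011010001110100110 → 0, fb=0
54: 110100011101001100 → 1, fb=0

0011100111110101111001011011011000010101010001110000101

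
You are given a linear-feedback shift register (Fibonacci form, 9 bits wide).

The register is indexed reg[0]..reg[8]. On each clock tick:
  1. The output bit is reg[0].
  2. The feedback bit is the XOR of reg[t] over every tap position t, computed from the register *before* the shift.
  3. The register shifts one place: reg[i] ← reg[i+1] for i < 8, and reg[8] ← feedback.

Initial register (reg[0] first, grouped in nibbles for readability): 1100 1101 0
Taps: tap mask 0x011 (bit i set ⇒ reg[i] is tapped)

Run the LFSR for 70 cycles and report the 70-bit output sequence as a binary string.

k : reg_k → out_k, fb_k
0: 110011010 → 1, fb=0
1: 100110100 → 1, fb=0
2: 001101000 → 0, fb=0
3: 011010000 → 0, fb=1
4: 110100001 → 1, fb=1
5: 101000011 → 1, fb=1
6: 010000111 → 0, fb=0
7: 100001110 → 1, fb=1
8: 000011101 → 0, fb=1
9: 000111011 → 0, fb=1
10: 001110111 → 0, fb=1
11: 011101111 → 0, fb=0
12: 111011110 → 1, fb=0
13: 110111100 → 1, fb=0
14: 101111000 → 1, fb=0
15: 011110000 → 0, fb=1
16: 111100001 → 1, fb=1
17: 111000011 → 1, fb=1
18: 110000111 → 1, fb=1
19: 100001111 → 1, fb=1
20: 000011111 → 0, fb=1
21: 000111111 → 0, fb=1
22: 001111111 → 0, fb=1
23: 011111111 → 0, fb=1
24: 111111111 → 1, fb=0
25: 111111110 → 1, fb=0
26: 111111100 → 1, fb=0
27: 111111000 → 1, fb=0
28: 111110000 → 1, fb=0
29: 111100000 → 1, fb=1
30: 111000001 → 1, fb=1
31: 110000011 → 1, fb=1
32: 100000111 → 1, fb=1
33: 000001111 → 0, fb=0
34: 000011110 → 0, fb=1
35: 000111101 → 0, fb=1
36: 001111011 → 0, fb=1
37: 011110111 → 0, fb=1
38: 111101111 → 1, fb=1
39: 111011111 → 1, fb=0
40: 110111110 → 1, fb=0
41: 101111100 → 1, fb=0
42: 011111000 → 0, fb=1
43: 111110001 → 1, fb=0
44: 111100010 → 1, fb=1
45: 111000101 → 1, fb=1
46: 110001011 → 1, fb=1
47: 100010111 → 1, fb=0
48: 000101110 → 0, fb=0
49: 001011100 → 0, fb=1
50: 010111001 → 0, fb=1
51: 101110011 → 1, fb=0
52: 011100110 → 0, fb=0
53: 111001100 → 1, fb=1
54: 110011001 → 1, fb=0
55: 100110010 → 1, fb=0
56: 001100100 → 0, fb=0
57: 011001000 → 0, fb=0
58: 110010000 → 1, fb=0
59: 100100000 → 1, fb=1
60: 001000001 → 0, fb=0
61: 010000010 → 0, fb=0
62: 100000100 → 1, fb=1
63: 000001001 → 0, fb=0
64: 000010010 → 0, fb=1
65: 000100101 → 0, fb=0
66: 001001010 → 0, fb=0
67: 010010100 → 0, fb=1
68: 100101001 → 1, fb=1
69: 001010011 → 0, fb=1

1100110100001110111100001111111110000011110111110001011100110010000010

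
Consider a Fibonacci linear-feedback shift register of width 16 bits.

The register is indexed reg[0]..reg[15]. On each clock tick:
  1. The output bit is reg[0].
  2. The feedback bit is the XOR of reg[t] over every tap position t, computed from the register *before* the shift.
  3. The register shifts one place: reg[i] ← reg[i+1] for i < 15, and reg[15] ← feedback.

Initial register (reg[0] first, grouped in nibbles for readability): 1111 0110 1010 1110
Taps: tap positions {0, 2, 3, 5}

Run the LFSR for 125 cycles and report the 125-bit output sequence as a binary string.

11110110101011100100110010101100100011101110101100011111011111000111011011100000110001100111110100100011110001001100101001101

tick  register→output (feedback)
  0  1111011010101110→1 (0)
  1  1110110101011100→1 (1)
  2  1101101010111001→1 (0)
  3  1011010101110010→1 (0)
  4  0110101011100100→0 (1)
  5  1101010111001001→1 (1)
  6  1010101110010011→1 (0)
  7  0101011100100110→0 (0)
  8  1010111001001100→1 (1)
  9  0101110010011001→0 (0)
 10  1011100100110010→1 (1)
 11  0111001001100101→0 (0)
 12  1110010011001010→1 (1)
 13  1100100110010101→1 (1)
 14  1001001100101011→1 (0)
 15  0010011001010110→0 (0)
 16  0100110010101100→0 (1)
 17  1001100101011001→1 (0)
 18  0011001010110010→0 (0)
 19  0110010101100100→0 (0)
 20  1100101011001000→1 (1)
 21  1001010110010001→1 (1)
 22  0010101100100011→0 (1)
 23  0101011001000111→0 (0)
 24  1010110010001110→1 (1)
 25  0101100100011101→0 (1)
 26  1011001000111011→1 (1)
 27  0110010001110111→0 (0)
 28  1100100011101110→1 (1)
 29  1001000111011101→1 (0)
 30  0010001110111010→0 (1)
 31  0100011101110101→0 (1)
 32  1000111011101011→1 (0)
 33  0001110111010110→0 (0)
 34  0011101110101100→0 (0)
 35  0111011101011000→0 (1)
 36  1110111010110001→1 (1)
 37  1101110101100011→1 (1)
 38  1011101011000111→1 (1)
 39  0111010110001111→0 (1)
 40  1110101100011111→1 (0)
 41  1101011000111110→1 (1)
 42  1010110001111101→1 (1)
 43  0101100011111011→0 (1)
 44  1011000111110111→1 (1)
 45  0110001111101111→0 (1)
 46  1100011111011111→1 (0)
 47  1000111110111110→1 (0)
 48  0001111101111100→0 (0)
 49  0011111011111000→0 (1)
 50  0111110111110001→0 (1)
 51  1111101111100011→1 (1)
 52  1111011111000111→1 (0)
 53  1110111110001110→1 (1)
 54  1101111100011101→1 (1)
 55  1011111000111011→1 (0)
 56  0111110001110110→0 (1)
 57  1111100011101101→1 (1)
 58  1111000111011011→1 (1)
 59  1110001110110111→1 (0)
 60  1100011101101110→1 (0)
 61  1000111011011100→1 (0)
 62  0001110110111000→0 (0)
 63  0011101101110000→0 (0)
 64  0111011011100000→0 (1)
 65  1110110111000001→1 (1)
 66  1101101110000011→1 (0)
 67  1011011100000110→1 (0)
 68  0110111000001100→0 (0)
 69  1101110000011000→1 (1)
 70  1011100000110001→1 (1)
 71  0111000001100011→0 (0)
 72  1110000011000110→1 (0)
 73  1100000110001100→1 (1)
 74  1000001100011001→1 (1)
 75  0000011000110011→0 (1)
 76  0000110001100111→0 (1)
 77  0001100011001111→0 (1)
 78  0011000110011111→0 (0)
 79  0110001100111110→0 (1)
 80  1100011001111101→1 (0)
 81  1000110011111010→1 (0)
 82  0001100111110100→0 (1)
 83  0011001111101001→0 (0)
 84  0110011111010010→0 (0)
 85  1100111110100100→1 (0)
 86  1001111101001000→1 (1)
 87  0011111010010001→0 (1)
 88  0111110100100011→0 (1)
 89  1111101001000111→1 (1)
 90  1111010010001111→1 (0)
 91  1110100100011110→1 (0)
 92  1101001000111100→1 (0)
 93  1010010001111000→1 (1)
 94  0100100011110001→0 (0)
 95  1001000111100010→1 (0)
 96  0010001111000100→0 (1)
 97  0100011110001001→0 (1)
 98  1000111100010011→1 (0)
 99  0001111000100110→0 (0)
100  0011110001001100→0 (1)
101  0111100010011001→0 (0)
102  1111000100110010→1 (1)
103  1110001001100101→1 (0)
104  1100010011001010→1 (0)
105  1000100110010100→1 (1)
106  0001001100101001→0 (1)
107  0010011001010011→0 (0)
108  0100110010100110→0 (1)
109  1001100101001101→1 (0)
110  0011001010011010→0 (0)
111  0110010100110100→0 (0)
112  1100101001101000→1 (1)
113  1001010011010001→1 (1)
114  0010100110100011→0 (1)
115  0101001101000111→0 (1)
116  1010011010001111→1 (1)
117  0100110100011111→0 (1)
118  1001101000111111→1 (0)
119  0011010001111110→0 (1)
120  0110100011111101→0 (1)
121  1101000111111011→1 (0)
122  1010001111110110→1 (0)
123  0100011111101100→0 (1)
124  1000111111011001→1 (0)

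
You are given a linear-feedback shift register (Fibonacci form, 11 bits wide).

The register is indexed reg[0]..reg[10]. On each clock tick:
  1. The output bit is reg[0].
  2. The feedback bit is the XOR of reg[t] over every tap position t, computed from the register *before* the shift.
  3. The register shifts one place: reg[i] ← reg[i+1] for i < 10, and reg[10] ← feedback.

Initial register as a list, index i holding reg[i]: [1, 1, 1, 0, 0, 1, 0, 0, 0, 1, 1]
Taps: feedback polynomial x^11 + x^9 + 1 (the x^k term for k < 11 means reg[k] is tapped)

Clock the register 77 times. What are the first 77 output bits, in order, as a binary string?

k : reg_k → out_k, fb_k
0: 11100100011 → 1, fb=0
1: 11001000110 → 1, fb=0
2: 10010001100 → 1, fb=1
3: 00100011001 → 0, fb=0
4: 01000110010 → 0, fb=1
5: 10001100101 → 1, fb=1
6: 00011001011 → 0, fb=1
7: 00110010111 → 0, fb=1
8: 01100101111 → 0, fb=1
9: 11001011111 → 1, fb=0
10: 10010111110 → 1, fb=0
11: 00101111100 → 0, fb=0
12: 01011111000 → 0, fb=0
13: 10111110000 → 1, fb=1
14: 01111100001 → 0, fb=0
15: 11111000010 → 1, fb=0
16: 11110000100 → 1, fb=1
17: 11100001001 → 1, fb=1
18: 11000010011 → 1, fb=0
19: 10000100110 → 1, fb=0
20: 00001001100 → 0, fb=0
21: 00010011000 → 0, fb=0
22: 00100110000 → 0, fb=0
23: 01001100000 → 0, fb=0
24: 10011000000 → 1, fb=1
25: 00110000001 → 0, fb=0
26: 01100000010 → 0, fb=1
27: 11000000101 → 1, fb=1
28: 10000001011 → 1, fb=0
29: 00000010110 → 0, fb=1
30: 00000101101 → 0, fb=0
31: 00001011010 → 0, fb=1
32: 00010110101 → 0, fb=0
33: 00101101010 → 0, fb=1
34: 01011010101 → 0, fb=0
35: 10110101010 → 1, fb=0
36: 01101010100 → 0, fb=0
37: 11010101000 → 1, fb=1
38: 10101010001 → 1, fb=1
39: 01010100011 → 0, fb=1
40: 10101000111 → 1, fb=0
41: 01010001110 → 0, fb=1
42: 10100011101 → 1, fb=1
43: 01000111011 → 0, fb=1
44: 10001110111 → 1, fb=0
45: 00011101110 → 0, fb=1
46: 00111011101 → 0, fb=0
47: 01110111010 → 0, fb=1
48: 11101110101 → 1, fb=1
49: 11011101011 → 1, fb=0
50: 10111010110 → 1, fb=0
51: 01110101100 → 0, fb=0
52: 11101011000 → 1, fb=1
53: 11010110001 → 1, fb=1
54: 10101100011 → 1, fb=0
55: 01011000110 → 0, fb=1
56: 10110001101 → 1, fb=1
57: 01100011011 → 0, fb=1
58: 11000110111 → 1, fb=0
59: 10001101110 → 1, fb=0
60: 00011011100 → 0, fb=0
61: 00110111000 → 0, fb=0
62: 01101110000 → 0, fb=0
63: 11011100000 → 1, fb=1
64: 10111000001 → 1, fb=1
65: 01110000011 → 0, fb=1
66: 11100000111 → 1, fb=0
67: 11000001110 → 1, fb=0
68: 10000011100 → 1, fb=1
69: 00000111001 → 0, fb=0
70: 00001110010 → 0, fb=1
71: 00011100101 → 0, fb=0
72: 00111001010 → 0, fb=1
73: 01110010101 → 0, fb=0
74: 11100101010 → 1, fb=0
75: 11001010100 → 1, fb=1
76: 10010101001 → 1, fb=1

11100100011001011111000010011000000101101010100011101110101100011011100000111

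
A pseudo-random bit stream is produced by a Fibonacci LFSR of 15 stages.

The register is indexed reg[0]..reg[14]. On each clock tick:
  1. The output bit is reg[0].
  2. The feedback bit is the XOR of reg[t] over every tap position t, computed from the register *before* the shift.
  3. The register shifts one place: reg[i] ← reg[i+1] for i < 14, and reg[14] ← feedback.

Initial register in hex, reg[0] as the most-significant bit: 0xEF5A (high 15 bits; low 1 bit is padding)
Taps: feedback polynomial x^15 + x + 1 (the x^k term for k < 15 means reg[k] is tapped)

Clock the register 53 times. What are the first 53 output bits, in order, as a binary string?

11101111010110100110001111011101010010001100111110110

step | reg (before) | out | fb
   0 | 111011110101101 | 1 | 0
   1 | 110111101011010 | 1 | 0
   2 | 101111010110100 | 1 | 1
   3 | 011110101101001 | 0 | 1
   4 | 111101011010011 | 1 | 0
   5 | 111010110100110 | 1 | 0
   6 | 110101101001100 | 1 | 0
   7 | 101011010011000 | 1 | 1
   8 | 010110100110001 | 0 | 1
   9 | 101101001100011 | 1 | 1
  10 | 011010011000111 | 0 | 1
  11 | 110100110001111 | 1 | 0
  12 | 101001100011110 | 1 | 1
  13 | 010011000111101 | 0 | 1
  14 | 100110001111011 | 1 | 1
  15 | 001100011110111 | 0 | 0
  16 | 011000111101110 | 0 | 1
  17 | 110001111011101 | 1 | 0
  18 | 100011110111010 | 1 | 1
  19 | 000111101110101 | 0 | 0
  20 | 001111011101010 | 0 | 0
  21 | 011110111010100 | 0 | 1
  22 | 111101110101001 | 1 | 0
  23 | 111011101010010 | 1 | 0
  24 | 110111010100100 | 1 | 0
  25 | 101110101001000 | 1 | 1
  26 | 011101010010001 | 0 | 1
  27 | 111010100100011 | 1 | 0
  28 | 110101001000110 | 1 | 0
  29 | 101010010001100 | 1 | 1
  30 | 010100100011001 | 0 | 1
  31 | 101001000110011 | 1 | 1
  32 | 010010001100111 | 0 | 1
  33 | 100100011001111 | 1 | 1
  34 | 001000110011111 | 0 | 0
  35 | 010001100111110 | 0 | 1
  36 | 100011001111101 | 1 | 1
  37 | 000110011111011 | 0 | 0
  38 | 001100111110110 | 0 | 0
  39 | 011001111101100 | 0 | 1
  40 | 110011111011001 | 1 | 0
  41 | 100111110110010 | 1 | 1
  42 | 001111101100101 | 0 | 0
  43 | 011111011001010 | 0 | 1
  44 | 111110110010101 | 1 | 0
  45 | 111101100101010 | 1 | 0
  46 | 111011001010100 | 1 | 0
  47 | 110110010101000 | 1 | 0
  48 | 101100101010000 | 1 | 1
  49 | 011001010100001 | 0 | 1
  50 | 110010101000011 | 1 | 0
  51 | 100101010000110 | 1 | 1
  52 | 001010100001101 | 0 | 0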